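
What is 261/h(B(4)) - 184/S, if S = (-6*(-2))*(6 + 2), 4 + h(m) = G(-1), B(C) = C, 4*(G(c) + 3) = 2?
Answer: -6563/156 ≈ -42.070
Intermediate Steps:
G(c) = -5/2 (G(c) = -3 + (1/4)*2 = -3 + 1/2 = -5/2)
h(m) = -13/2 (h(m) = -4 - 5/2 = -13/2)
S = 96 (S = 12*8 = 96)
261/h(B(4)) - 184/S = 261/(-13/2) - 184/96 = 261*(-2/13) - 184*1/96 = -522/13 - 23/12 = -6563/156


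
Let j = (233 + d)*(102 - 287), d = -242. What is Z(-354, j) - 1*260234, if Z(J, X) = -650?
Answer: -260884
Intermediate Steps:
j = 1665 (j = (233 - 242)*(102 - 287) = -9*(-185) = 1665)
Z(-354, j) - 1*260234 = -650 - 1*260234 = -650 - 260234 = -260884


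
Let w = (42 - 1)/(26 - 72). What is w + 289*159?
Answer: 2113705/46 ≈ 45950.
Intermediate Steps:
w = -41/46 (w = 41/(-46) = 41*(-1/46) = -41/46 ≈ -0.89130)
w + 289*159 = -41/46 + 289*159 = -41/46 + 45951 = 2113705/46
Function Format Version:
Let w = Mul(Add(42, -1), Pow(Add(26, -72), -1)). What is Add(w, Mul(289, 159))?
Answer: Rational(2113705, 46) ≈ 45950.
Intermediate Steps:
w = Rational(-41, 46) (w = Mul(41, Pow(-46, -1)) = Mul(41, Rational(-1, 46)) = Rational(-41, 46) ≈ -0.89130)
Add(w, Mul(289, 159)) = Add(Rational(-41, 46), Mul(289, 159)) = Add(Rational(-41, 46), 45951) = Rational(2113705, 46)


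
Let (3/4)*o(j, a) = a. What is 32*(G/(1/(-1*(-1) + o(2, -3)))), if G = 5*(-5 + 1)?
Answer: 1920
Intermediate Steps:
o(j, a) = 4*a/3
G = -20 (G = 5*(-4) = -20)
32*(G/(1/(-1*(-1) + o(2, -3)))) = 32*(-20/(1/(-1*(-1) + (4/3)*(-3)))) = 32*(-20/(1/(1 - 4))) = 32*(-20/(1/(-3))) = 32*(-20/(-⅓)) = 32*(-20*(-3)) = 32*60 = 1920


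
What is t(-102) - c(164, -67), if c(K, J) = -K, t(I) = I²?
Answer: 10568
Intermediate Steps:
t(-102) - c(164, -67) = (-102)² - (-1)*164 = 10404 - 1*(-164) = 10404 + 164 = 10568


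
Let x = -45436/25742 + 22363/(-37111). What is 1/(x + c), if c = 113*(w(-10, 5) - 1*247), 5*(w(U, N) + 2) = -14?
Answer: -2388278405/67960295378182 ≈ -3.5142e-5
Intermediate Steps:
x = -1130921871/477655681 (x = -45436*1/25742 + 22363*(-1/37111) = -22718/12871 - 22363/37111 = -1130921871/477655681 ≈ -2.3676)
w(U, N) = -24/5 (w(U, N) = -2 + (1/5)*(-14) = -2 - 14/5 = -24/5)
c = -142267/5 (c = 113*(-24/5 - 1*247) = 113*(-24/5 - 247) = 113*(-1259/5) = -142267/5 ≈ -28453.)
1/(x + c) = 1/(-1130921871/477655681 - 142267/5) = 1/(-67960295378182/2388278405) = -2388278405/67960295378182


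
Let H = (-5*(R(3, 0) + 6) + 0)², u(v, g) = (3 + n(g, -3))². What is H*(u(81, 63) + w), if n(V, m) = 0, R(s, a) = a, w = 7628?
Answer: 6873300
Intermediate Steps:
u(v, g) = 9 (u(v, g) = (3 + 0)² = 3² = 9)
H = 900 (H = (-5*(0 + 6) + 0)² = (-5*6 + 0)² = (-30 + 0)² = (-30)² = 900)
H*(u(81, 63) + w) = 900*(9 + 7628) = 900*7637 = 6873300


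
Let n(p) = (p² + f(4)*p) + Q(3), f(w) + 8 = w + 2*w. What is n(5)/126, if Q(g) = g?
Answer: 8/21 ≈ 0.38095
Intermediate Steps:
f(w) = -8 + 3*w (f(w) = -8 + (w + 2*w) = -8 + 3*w)
n(p) = 3 + p² + 4*p (n(p) = (p² + (-8 + 3*4)*p) + 3 = (p² + (-8 + 12)*p) + 3 = (p² + 4*p) + 3 = 3 + p² + 4*p)
n(5)/126 = (3 + 5² + 4*5)/126 = (3 + 25 + 20)/126 = (1/126)*48 = 8/21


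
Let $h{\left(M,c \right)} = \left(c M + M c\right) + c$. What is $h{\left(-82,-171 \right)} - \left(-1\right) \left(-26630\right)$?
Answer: $1243$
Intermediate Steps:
$h{\left(M,c \right)} = c + 2 M c$ ($h{\left(M,c \right)} = \left(M c + M c\right) + c = 2 M c + c = c + 2 M c$)
$h{\left(-82,-171 \right)} - \left(-1\right) \left(-26630\right) = - 171 \left(1 + 2 \left(-82\right)\right) - \left(-1\right) \left(-26630\right) = - 171 \left(1 - 164\right) - 26630 = \left(-171\right) \left(-163\right) - 26630 = 27873 - 26630 = 1243$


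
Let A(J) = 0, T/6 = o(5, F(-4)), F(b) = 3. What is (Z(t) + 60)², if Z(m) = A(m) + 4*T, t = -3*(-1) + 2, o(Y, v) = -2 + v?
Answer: 7056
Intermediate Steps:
T = 6 (T = 6*(-2 + 3) = 6*1 = 6)
t = 5 (t = 3 + 2 = 5)
Z(m) = 24 (Z(m) = 0 + 4*6 = 0 + 24 = 24)
(Z(t) + 60)² = (24 + 60)² = 84² = 7056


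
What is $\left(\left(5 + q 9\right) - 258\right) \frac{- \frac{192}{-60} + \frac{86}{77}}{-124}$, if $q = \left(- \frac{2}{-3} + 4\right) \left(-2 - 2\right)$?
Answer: $\frac{349851}{23870} \approx 14.657$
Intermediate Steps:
$q = - \frac{56}{3}$ ($q = \left(\left(-2\right) \left(- \frac{1}{3}\right) + 4\right) \left(-4\right) = \left(\frac{2}{3} + 4\right) \left(-4\right) = \frac{14}{3} \left(-4\right) = - \frac{56}{3} \approx -18.667$)
$\left(\left(5 + q 9\right) - 258\right) \frac{- \frac{192}{-60} + \frac{86}{77}}{-124} = \left(\left(5 - 168\right) - 258\right) \frac{- \frac{192}{-60} + \frac{86}{77}}{-124} = \left(\left(5 - 168\right) - 258\right) \left(\left(-192\right) \left(- \frac{1}{60}\right) + 86 \cdot \frac{1}{77}\right) \left(- \frac{1}{124}\right) = \left(-163 - 258\right) \left(\frac{16}{5} + \frac{86}{77}\right) \left(- \frac{1}{124}\right) = - 421 \cdot \frac{1662}{385} \left(- \frac{1}{124}\right) = \left(-421\right) \left(- \frac{831}{23870}\right) = \frac{349851}{23870}$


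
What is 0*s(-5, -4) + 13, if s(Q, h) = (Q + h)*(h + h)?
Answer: 13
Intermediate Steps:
s(Q, h) = 2*h*(Q + h) (s(Q, h) = (Q + h)*(2*h) = 2*h*(Q + h))
0*s(-5, -4) + 13 = 0*(2*(-4)*(-5 - 4)) + 13 = 0*(2*(-4)*(-9)) + 13 = 0*72 + 13 = 0 + 13 = 13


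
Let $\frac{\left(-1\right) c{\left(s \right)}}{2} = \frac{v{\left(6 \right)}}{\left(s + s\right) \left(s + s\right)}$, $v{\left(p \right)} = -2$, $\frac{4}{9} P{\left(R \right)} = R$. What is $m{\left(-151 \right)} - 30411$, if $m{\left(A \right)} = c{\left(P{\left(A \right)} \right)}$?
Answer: $- \frac{56165498075}{1846881} \approx -30411.0$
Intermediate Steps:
$P{\left(R \right)} = \frac{9 R}{4}$
$c{\left(s \right)} = \frac{1}{s^{2}}$ ($c{\left(s \right)} = - 2 \left(- \frac{2}{\left(s + s\right) \left(s + s\right)}\right) = - 2 \left(- \frac{2}{2 s 2 s}\right) = - 2 \left(- \frac{2}{4 s^{2}}\right) = - 2 \left(- 2 \frac{1}{4 s^{2}}\right) = - 2 \left(- \frac{1}{2 s^{2}}\right) = \frac{1}{s^{2}}$)
$m{\left(A \right)} = \frac{16}{81 A^{2}}$ ($m{\left(A \right)} = \frac{1}{\frac{81}{16} A^{2}} = \frac{16}{81 A^{2}}$)
$m{\left(-151 \right)} - 30411 = \frac{16}{81 \cdot 22801} - 30411 = \frac{16}{81} \cdot \frac{1}{22801} - 30411 = \frac{16}{1846881} - 30411 = - \frac{56165498075}{1846881}$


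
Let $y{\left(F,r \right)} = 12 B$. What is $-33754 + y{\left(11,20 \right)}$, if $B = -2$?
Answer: $-33778$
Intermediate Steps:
$y{\left(F,r \right)} = -24$ ($y{\left(F,r \right)} = 12 \left(-2\right) = -24$)
$-33754 + y{\left(11,20 \right)} = -33754 - 24 = -33778$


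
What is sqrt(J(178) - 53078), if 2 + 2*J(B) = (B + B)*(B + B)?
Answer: sqrt(10289) ≈ 101.43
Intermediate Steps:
J(B) = -1 + 2*B**2 (J(B) = -1 + ((B + B)*(B + B))/2 = -1 + ((2*B)*(2*B))/2 = -1 + (4*B**2)/2 = -1 + 2*B**2)
sqrt(J(178) - 53078) = sqrt((-1 + 2*178**2) - 53078) = sqrt((-1 + 2*31684) - 53078) = sqrt((-1 + 63368) - 53078) = sqrt(63367 - 53078) = sqrt(10289)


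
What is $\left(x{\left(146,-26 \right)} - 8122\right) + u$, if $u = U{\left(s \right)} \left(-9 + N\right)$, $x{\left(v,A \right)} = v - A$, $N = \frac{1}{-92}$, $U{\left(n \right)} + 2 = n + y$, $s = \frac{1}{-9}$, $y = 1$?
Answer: $- \frac{3287155}{414} \approx -7940.0$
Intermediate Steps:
$s = - \frac{1}{9} \approx -0.11111$
$U{\left(n \right)} = -1 + n$ ($U{\left(n \right)} = -2 + \left(n + 1\right) = -2 + \left(1 + n\right) = -1 + n$)
$N = - \frac{1}{92} \approx -0.01087$
$u = \frac{4145}{414}$ ($u = \left(-1 - \frac{1}{9}\right) \left(-9 - \frac{1}{92}\right) = \left(- \frac{10}{9}\right) \left(- \frac{829}{92}\right) = \frac{4145}{414} \approx 10.012$)
$\left(x{\left(146,-26 \right)} - 8122\right) + u = \left(\left(146 - -26\right) - 8122\right) + \frac{4145}{414} = \left(\left(146 + 26\right) - 8122\right) + \frac{4145}{414} = \left(172 - 8122\right) + \frac{4145}{414} = -7950 + \frac{4145}{414} = - \frac{3287155}{414}$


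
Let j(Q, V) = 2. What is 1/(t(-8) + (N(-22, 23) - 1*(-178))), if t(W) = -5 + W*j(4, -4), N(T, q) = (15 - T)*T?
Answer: -1/657 ≈ -0.0015221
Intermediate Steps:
N(T, q) = T*(15 - T)
t(W) = -5 + 2*W (t(W) = -5 + W*2 = -5 + 2*W)
1/(t(-8) + (N(-22, 23) - 1*(-178))) = 1/((-5 + 2*(-8)) + (-22*(15 - 1*(-22)) - 1*(-178))) = 1/((-5 - 16) + (-22*(15 + 22) + 178)) = 1/(-21 + (-22*37 + 178)) = 1/(-21 + (-814 + 178)) = 1/(-21 - 636) = 1/(-657) = -1/657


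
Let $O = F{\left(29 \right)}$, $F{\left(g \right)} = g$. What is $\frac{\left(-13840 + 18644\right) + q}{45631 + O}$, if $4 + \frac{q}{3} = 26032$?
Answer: $\frac{20722}{11415} \approx 1.8153$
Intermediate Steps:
$q = 78084$ ($q = -12 + 3 \cdot 26032 = -12 + 78096 = 78084$)
$O = 29$
$\frac{\left(-13840 + 18644\right) + q}{45631 + O} = \frac{\left(-13840 + 18644\right) + 78084}{45631 + 29} = \frac{4804 + 78084}{45660} = 82888 \cdot \frac{1}{45660} = \frac{20722}{11415}$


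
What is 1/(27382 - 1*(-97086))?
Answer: 1/124468 ≈ 8.0342e-6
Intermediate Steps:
1/(27382 - 1*(-97086)) = 1/(27382 + 97086) = 1/124468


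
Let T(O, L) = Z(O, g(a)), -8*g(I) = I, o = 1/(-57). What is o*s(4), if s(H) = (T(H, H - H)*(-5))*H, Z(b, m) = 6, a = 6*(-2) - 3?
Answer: 40/19 ≈ 2.1053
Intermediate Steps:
a = -15 (a = -12 - 3 = -15)
o = -1/57 ≈ -0.017544
g(I) = -I/8
T(O, L) = 6
s(H) = -30*H (s(H) = (6*(-5))*H = -30*H)
o*s(4) = -(-10)*4/19 = -1/57*(-120) = 40/19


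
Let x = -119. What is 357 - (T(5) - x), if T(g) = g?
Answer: 233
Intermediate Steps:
357 - (T(5) - x) = 357 - (5 - 1*(-119)) = 357 - (5 + 119) = 357 - 1*124 = 357 - 124 = 233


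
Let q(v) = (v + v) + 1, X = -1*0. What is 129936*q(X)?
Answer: 129936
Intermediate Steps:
X = 0
q(v) = 1 + 2*v (q(v) = 2*v + 1 = 1 + 2*v)
129936*q(X) = 129936*(1 + 2*0) = 129936*(1 + 0) = 129936*1 = 129936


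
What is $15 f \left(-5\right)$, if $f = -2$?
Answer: $150$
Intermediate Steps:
$15 f \left(-5\right) = 15 \left(-2\right) \left(-5\right) = \left(-30\right) \left(-5\right) = 150$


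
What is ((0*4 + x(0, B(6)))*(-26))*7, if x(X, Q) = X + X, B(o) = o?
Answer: 0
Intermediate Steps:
x(X, Q) = 2*X
((0*4 + x(0, B(6)))*(-26))*7 = ((0*4 + 2*0)*(-26))*7 = ((0 + 0)*(-26))*7 = (0*(-26))*7 = 0*7 = 0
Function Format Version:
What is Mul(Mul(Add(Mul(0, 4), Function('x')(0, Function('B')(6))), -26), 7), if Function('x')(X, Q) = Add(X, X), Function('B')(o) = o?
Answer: 0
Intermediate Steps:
Function('x')(X, Q) = Mul(2, X)
Mul(Mul(Add(Mul(0, 4), Function('x')(0, Function('B')(6))), -26), 7) = Mul(Mul(Add(Mul(0, 4), Mul(2, 0)), -26), 7) = Mul(Mul(Add(0, 0), -26), 7) = Mul(Mul(0, -26), 7) = Mul(0, 7) = 0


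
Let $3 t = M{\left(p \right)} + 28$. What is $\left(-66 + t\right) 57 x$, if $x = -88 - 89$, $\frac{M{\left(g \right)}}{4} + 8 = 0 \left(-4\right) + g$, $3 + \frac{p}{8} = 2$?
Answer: $786942$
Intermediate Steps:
$p = -8$ ($p = -24 + 8 \cdot 2 = -24 + 16 = -8$)
$M{\left(g \right)} = -32 + 4 g$ ($M{\left(g \right)} = -32 + 4 \left(0 \left(-4\right) + g\right) = -32 + 4 \left(0 + g\right) = -32 + 4 g$)
$t = -12$ ($t = \frac{\left(-32 + 4 \left(-8\right)\right) + 28}{3} = \frac{\left(-32 - 32\right) + 28}{3} = \frac{-64 + 28}{3} = \frac{1}{3} \left(-36\right) = -12$)
$x = -177$
$\left(-66 + t\right) 57 x = \left(-66 - 12\right) 57 \left(-177\right) = \left(-78\right) 57 \left(-177\right) = \left(-4446\right) \left(-177\right) = 786942$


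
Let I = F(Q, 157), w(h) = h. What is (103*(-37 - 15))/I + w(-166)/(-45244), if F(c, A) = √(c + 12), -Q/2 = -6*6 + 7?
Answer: 83/22622 - 2678*√70/35 ≈ -640.16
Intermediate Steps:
Q = 58 (Q = -2*(-6*6 + 7) = -2*(-36 + 7) = -2*(-29) = 58)
F(c, A) = √(12 + c)
I = √70 (I = √(12 + 58) = √70 ≈ 8.3666)
(103*(-37 - 15))/I + w(-166)/(-45244) = (103*(-37 - 15))/(√70) - 166/(-45244) = (103*(-52))*(√70/70) - 166*(-1/45244) = -2678*√70/35 + 83/22622 = 83/22622 - 2678*√70/35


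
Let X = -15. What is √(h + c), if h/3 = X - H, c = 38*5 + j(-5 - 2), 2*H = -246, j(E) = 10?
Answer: 2*√131 ≈ 22.891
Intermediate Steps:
H = -123 (H = (½)*(-246) = -123)
c = 200 (c = 38*5 + 10 = 190 + 10 = 200)
h = 324 (h = 3*(-15 - 1*(-123)) = 3*(-15 + 123) = 3*108 = 324)
√(h + c) = √(324 + 200) = √524 = 2*√131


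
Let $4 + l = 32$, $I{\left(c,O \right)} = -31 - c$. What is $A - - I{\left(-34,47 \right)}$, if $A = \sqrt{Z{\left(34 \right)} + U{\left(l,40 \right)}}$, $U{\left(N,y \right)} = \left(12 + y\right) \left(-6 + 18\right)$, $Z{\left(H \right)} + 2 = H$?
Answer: $3 + 4 \sqrt{41} \approx 28.612$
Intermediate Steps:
$Z{\left(H \right)} = -2 + H$
$l = 28$ ($l = -4 + 32 = 28$)
$U{\left(N,y \right)} = 144 + 12 y$ ($U{\left(N,y \right)} = \left(12 + y\right) 12 = 144 + 12 y$)
$A = 4 \sqrt{41}$ ($A = \sqrt{\left(-2 + 34\right) + \left(144 + 12 \cdot 40\right)} = \sqrt{32 + \left(144 + 480\right)} = \sqrt{32 + 624} = \sqrt{656} = 4 \sqrt{41} \approx 25.612$)
$A - - I{\left(-34,47 \right)} = 4 \sqrt{41} - - (-31 - -34) = 4 \sqrt{41} - - (-31 + 34) = 4 \sqrt{41} - \left(-1\right) 3 = 4 \sqrt{41} - -3 = 4 \sqrt{41} + 3 = 3 + 4 \sqrt{41}$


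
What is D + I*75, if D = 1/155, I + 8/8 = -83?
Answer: -976499/155 ≈ -6300.0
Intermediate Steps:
I = -84 (I = -1 - 83 = -84)
D = 1/155 ≈ 0.0064516
D + I*75 = 1/155 - 84*75 = 1/155 - 6300 = -976499/155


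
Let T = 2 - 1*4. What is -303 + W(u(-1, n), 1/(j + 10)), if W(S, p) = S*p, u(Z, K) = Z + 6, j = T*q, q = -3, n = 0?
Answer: -4843/16 ≈ -302.69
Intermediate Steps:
T = -2 (T = 2 - 4 = -2)
j = 6 (j = -2*(-3) = 6)
u(Z, K) = 6 + Z
-303 + W(u(-1, n), 1/(j + 10)) = -303 + (6 - 1)/(6 + 10) = -303 + 5/16 = -4843/16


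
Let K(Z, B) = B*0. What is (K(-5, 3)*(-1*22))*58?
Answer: 0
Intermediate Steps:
K(Z, B) = 0
(K(-5, 3)*(-1*22))*58 = (0*(-1*22))*58 = (0*(-22))*58 = 0*58 = 0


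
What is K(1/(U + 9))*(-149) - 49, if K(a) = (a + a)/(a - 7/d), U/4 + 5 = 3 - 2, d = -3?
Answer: -680/23 ≈ -29.565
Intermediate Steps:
U = -16 (U = -20 + 4*(3 - 2) = -20 + 4*1 = -20 + 4 = -16)
K(a) = 2*a/(7/3 + a) (K(a) = (a + a)/(a - 7/(-3)) = (2*a)/(a - 7*(-⅓)) = (2*a)/(a + 7/3) = (2*a)/(7/3 + a) = 2*a/(7/3 + a))
K(1/(U + 9))*(-149) - 49 = (6/((-16 + 9)*(7 + 3/(-16 + 9))))*(-149) - 49 = (6/(-7*(7 + 3/(-7))))*(-149) - 49 = (6*(-⅐)/(7 + 3*(-⅐)))*(-149) - 49 = (6*(-⅐)/(7 - 3/7))*(-149) - 49 = (6*(-⅐)/(46/7))*(-149) - 49 = (6*(-⅐)*(7/46))*(-149) - 49 = -3/23*(-149) - 49 = 447/23 - 49 = -680/23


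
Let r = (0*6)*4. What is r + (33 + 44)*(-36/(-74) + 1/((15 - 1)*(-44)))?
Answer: 11051/296 ≈ 37.334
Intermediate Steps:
r = 0 (r = 0*4 = 0)
r + (33 + 44)*(-36/(-74) + 1/((15 - 1)*(-44))) = 0 + (33 + 44)*(-36/(-74) + 1/((15 - 1)*(-44))) = 0 + 77*(-36*(-1/74) - 1/44/14) = 0 + 77*(18/37 + (1/14)*(-1/44)) = 0 + 77*(18/37 - 1/616) = 0 + 77*(11051/22792) = 0 + 11051/296 = 11051/296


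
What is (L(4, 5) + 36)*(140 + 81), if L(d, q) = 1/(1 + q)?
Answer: 47957/6 ≈ 7992.8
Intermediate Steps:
(L(4, 5) + 36)*(140 + 81) = (1/(1 + 5) + 36)*(140 + 81) = (1/6 + 36)*221 = (⅙ + 36)*221 = (217/6)*221 = 47957/6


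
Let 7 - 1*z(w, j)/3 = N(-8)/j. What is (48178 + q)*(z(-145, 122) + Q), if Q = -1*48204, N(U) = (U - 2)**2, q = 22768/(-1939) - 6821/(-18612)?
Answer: -1703105864837769197/733802916 ≈ -2.3209e+9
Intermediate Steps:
q = -410532097/36088668 (q = 22768*(-1/1939) - 6821*(-1/18612) = -22768/1939 + 6821/18612 = -410532097/36088668 ≈ -11.376)
N(U) = (-2 + U)**2
z(w, j) = 21 - 300/j (z(w, j) = 21 - 3*(-2 - 8)**2/j = 21 - 3*(-10)**2/j = 21 - 300/j)
Q = -48204
(48178 + q)*(z(-145, 122) + Q) = (48178 - 410532097/36088668)*((21 - 300/122) - 48204) = 1738269314807*((21 - 300*1/122) - 48204)/36088668 = 1738269314807*((21 - 150/61) - 48204)/36088668 = 1738269314807*(1131/61 - 48204)/36088668 = (1738269314807/36088668)*(-2939313/61) = -1703105864837769197/733802916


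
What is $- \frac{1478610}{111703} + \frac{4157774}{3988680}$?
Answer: $- \frac{2716633152839}{222773761020} \approx -12.195$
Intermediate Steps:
$- \frac{1478610}{111703} + \frac{4157774}{3988680} = \left(-1478610\right) \frac{1}{111703} + 4157774 \cdot \frac{1}{3988680} = - \frac{1478610}{111703} + \frac{2078887}{1994340} = - \frac{2716633152839}{222773761020}$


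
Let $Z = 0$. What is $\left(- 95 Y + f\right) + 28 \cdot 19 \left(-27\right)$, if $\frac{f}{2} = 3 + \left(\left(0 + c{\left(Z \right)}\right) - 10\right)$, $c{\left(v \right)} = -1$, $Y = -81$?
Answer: $-6685$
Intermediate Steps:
$f = -16$ ($f = 2 \left(3 + \left(\left(0 - 1\right) - 10\right)\right) = 2 \left(3 - 11\right) = 2 \left(-8\right) = -16$)
$\left(- 95 Y + f\right) + 28 \cdot 19 \left(-27\right) = \left(\left(-95\right) \left(-81\right) - 16\right) + 28 \cdot 19 \left(-27\right) = \left(7695 - 16\right) + 532 \left(-27\right) = 7679 - 14364 = -6685$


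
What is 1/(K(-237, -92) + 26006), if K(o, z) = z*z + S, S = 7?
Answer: 1/34477 ≈ 2.9005e-5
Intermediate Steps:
K(o, z) = 7 + z**2 (K(o, z) = z*z + 7 = z**2 + 7 = 7 + z**2)
1/(K(-237, -92) + 26006) = 1/((7 + (-92)**2) + 26006) = 1/((7 + 8464) + 26006) = 1/(8471 + 26006) = 1/34477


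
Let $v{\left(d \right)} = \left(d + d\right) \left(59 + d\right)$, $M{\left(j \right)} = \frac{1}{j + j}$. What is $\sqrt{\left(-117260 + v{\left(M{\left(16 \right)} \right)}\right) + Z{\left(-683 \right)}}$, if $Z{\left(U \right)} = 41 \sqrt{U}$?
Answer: $\frac{\sqrt{-120070462 + 41984 i \sqrt{683}}}{32} \approx 1.5646 + 342.43 i$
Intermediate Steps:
$M{\left(j \right)} = \frac{1}{2 j}$
$v{\left(d \right)} = 2 d \left(59 + d\right)$
$\sqrt{\left(-117260 + v{\left(M{\left(16 \right)} \right)}\right) + Z{\left(-683 \right)}} = \sqrt{\left(-117260 + 2 \frac{1}{2 \cdot 16} \left(59 + \frac{1}{2 \cdot 16}\right)\right) + 41 \sqrt{-683}} = \sqrt{\left(-117260 + 2 \cdot \frac{1}{2} \cdot \frac{1}{16} \left(59 + \frac{1}{2} \cdot \frac{1}{16}\right)\right) + 41 i \sqrt{683}} = \sqrt{\left(-117260 + 2 \cdot \frac{1}{32} \left(59 + \frac{1}{32}\right)\right) + 41 i \sqrt{683}} = \sqrt{\left(-117260 + 2 \cdot \frac{1}{32} \cdot \frac{1889}{32}\right) + 41 i \sqrt{683}} = \sqrt{\left(-117260 + \frac{1889}{512}\right) + 41 i \sqrt{683}} = \sqrt{- \frac{60035231}{512} + 41 i \sqrt{683}}$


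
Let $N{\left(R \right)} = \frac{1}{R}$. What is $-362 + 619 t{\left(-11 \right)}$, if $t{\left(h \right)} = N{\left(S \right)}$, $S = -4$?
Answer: $- \frac{2067}{4} \approx -516.75$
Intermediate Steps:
$t{\left(h \right)} = - \frac{1}{4}$ ($t{\left(h \right)} = \frac{1}{-4} = - \frac{1}{4}$)
$-362 + 619 t{\left(-11 \right)} = -362 + 619 \left(- \frac{1}{4}\right) = -362 - \frac{619}{4} = - \frac{2067}{4}$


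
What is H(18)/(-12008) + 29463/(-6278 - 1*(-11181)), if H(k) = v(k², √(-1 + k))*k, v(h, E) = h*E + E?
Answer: 29463/4903 - 2925*√17/6004 ≈ 4.0005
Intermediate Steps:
v(h, E) = E + E*h (v(h, E) = E*h + E = E + E*h)
H(k) = k*√(-1 + k)*(1 + k²) (H(k) = (√(-1 + k)*(1 + k²))*k = k*√(-1 + k)*(1 + k²))
H(18)/(-12008) + 29463/(-6278 - 1*(-11181)) = (18*√(-1 + 18)*(1 + 18²))/(-12008) + 29463/(-6278 - 1*(-11181)) = (18*√17*(1 + 324))*(-1/12008) + 29463/(-6278 + 11181) = (18*√17*325)*(-1/12008) + 29463/4903 = (5850*√17)*(-1/12008) + 29463*(1/4903) = -2925*√17/6004 + 29463/4903 = 29463/4903 - 2925*√17/6004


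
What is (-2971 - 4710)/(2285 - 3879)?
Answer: 7681/1594 ≈ 4.8187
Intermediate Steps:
(-2971 - 4710)/(2285 - 3879) = -7681/(-1594) = -7681*(-1/1594) = 7681/1594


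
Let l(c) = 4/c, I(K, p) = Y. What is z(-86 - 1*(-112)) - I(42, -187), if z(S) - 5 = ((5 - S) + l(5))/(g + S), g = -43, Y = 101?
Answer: -8059/85 ≈ -94.812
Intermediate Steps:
I(K, p) = 101
z(S) = 5 + (29/5 - S)/(-43 + S) (z(S) = 5 + ((5 - S) + 4/5)/(-43 + S) = 5 + ((5 - S) + 4*(⅕))/(-43 + S) = 5 + ((5 - S) + ⅘)/(-43 + S) = 5 + (29/5 - S)/(-43 + S))
z(-86 - 1*(-112)) - I(42, -187) = 2*(-523 + 10*(-86 - 1*(-112)))/(5*(-43 + (-86 - 1*(-112)))) - 1*101 = 2*(-523 + 10*(-86 + 112))/(5*(-43 + (-86 + 112))) - 101 = 2*(-523 + 10*26)/(5*(-43 + 26)) - 101 = (⅖)*(-523 + 260)/(-17) - 101 = (⅖)*(-1/17)*(-263) - 101 = 526/85 - 101 = -8059/85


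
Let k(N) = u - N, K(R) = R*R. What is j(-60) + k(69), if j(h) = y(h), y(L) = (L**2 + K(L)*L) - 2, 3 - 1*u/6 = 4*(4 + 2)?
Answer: -212597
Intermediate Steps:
K(R) = R**2
u = -126 (u = 18 - 24*(4 + 2) = 18 - 24*6 = 18 - 6*24 = 18 - 144 = -126)
y(L) = -2 + L**2 + L**3 (y(L) = (L**2 + L**2*L) - 2 = (L**2 + L**3) - 2 = -2 + L**2 + L**3)
j(h) = -2 + h**2 + h**3
k(N) = -126 - N
j(-60) + k(69) = (-2 + (-60)**2 + (-60)**3) + (-126 - 1*69) = (-2 + 3600 - 216000) + (-126 - 69) = -212402 - 195 = -212597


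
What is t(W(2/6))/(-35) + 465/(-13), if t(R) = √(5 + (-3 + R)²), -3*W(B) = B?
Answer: -465/13 - √1189/315 ≈ -35.879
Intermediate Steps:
W(B) = -B/3
t(W(2/6))/(-35) + 465/(-13) = √(5 + (-3 - 2/(3*6))²)/(-35) + 465/(-13) = √(5 + (-3 - 2/(3*6))²)*(-1/35) + 465*(-1/13) = √(5 + (-3 - ⅓*⅓)²)*(-1/35) - 465/13 = √(5 + (-3 - ⅑)²)*(-1/35) - 465/13 = √(5 + (-28/9)²)*(-1/35) - 465/13 = √(5 + 784/81)*(-1/35) - 465/13 = √(1189/81)*(-1/35) - 465/13 = (√1189/9)*(-1/35) - 465/13 = -√1189/315 - 465/13 = -465/13 - √1189/315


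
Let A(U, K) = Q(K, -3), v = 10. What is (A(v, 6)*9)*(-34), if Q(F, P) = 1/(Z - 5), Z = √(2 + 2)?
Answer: 102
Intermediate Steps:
Z = 2 (Z = √4 = 2)
Q(F, P) = -⅓ (Q(F, P) = 1/(2 - 5) = 1/(-3) = -⅓)
A(U, K) = -⅓
(A(v, 6)*9)*(-34) = -⅓*9*(-34) = -3*(-34) = 102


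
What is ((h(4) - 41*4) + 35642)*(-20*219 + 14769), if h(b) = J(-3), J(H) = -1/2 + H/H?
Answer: 737172273/2 ≈ 3.6859e+8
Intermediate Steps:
J(H) = 1/2 (J(H) = -1*1/2 + 1 = -1/2 + 1 = 1/2)
h(b) = 1/2
((h(4) - 41*4) + 35642)*(-20*219 + 14769) = ((1/2 - 41*4) + 35642)*(-20*219 + 14769) = ((1/2 - 164) + 35642)*(-4380 + 14769) = (-327/2 + 35642)*10389 = (70957/2)*10389 = 737172273/2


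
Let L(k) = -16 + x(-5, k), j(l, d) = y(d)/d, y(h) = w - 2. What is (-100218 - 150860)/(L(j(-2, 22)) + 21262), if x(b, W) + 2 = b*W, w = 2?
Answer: -125539/10622 ≈ -11.819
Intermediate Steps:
x(b, W) = -2 + W*b (x(b, W) = -2 + b*W = -2 + W*b)
y(h) = 0 (y(h) = 2 - 2 = 0)
j(l, d) = 0 (j(l, d) = 0/d = 0)
L(k) = -18 - 5*k (L(k) = -16 + (-2 + k*(-5)) = -16 + (-2 - 5*k) = -18 - 5*k)
(-100218 - 150860)/(L(j(-2, 22)) + 21262) = (-100218 - 150860)/((-18 - 5*0) + 21262) = -251078/((-18 + 0) + 21262) = -251078/(-18 + 21262) = -251078/21244 = -251078*1/21244 = -125539/10622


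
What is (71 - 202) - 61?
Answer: -192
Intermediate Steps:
(71 - 202) - 61 = -131 - 61 = -192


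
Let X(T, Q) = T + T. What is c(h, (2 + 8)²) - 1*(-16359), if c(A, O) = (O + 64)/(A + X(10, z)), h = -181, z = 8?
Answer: 2633635/161 ≈ 16358.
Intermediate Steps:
X(T, Q) = 2*T
c(A, O) = (64 + O)/(20 + A) (c(A, O) = (O + 64)/(A + 2*10) = (64 + O)/(A + 20) = (64 + O)/(20 + A))
c(h, (2 + 8)²) - 1*(-16359) = (64 + (2 + 8)²)/(20 - 181) - 1*(-16359) = (64 + 10²)/(-161) + 16359 = -(64 + 100)/161 + 16359 = -1/161*164 + 16359 = -164/161 + 16359 = 2633635/161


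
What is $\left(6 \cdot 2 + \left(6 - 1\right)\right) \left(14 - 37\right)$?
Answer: $-391$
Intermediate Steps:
$\left(6 \cdot 2 + \left(6 - 1\right)\right) \left(14 - 37\right) = \left(12 + \left(6 - 1\right)\right) \left(-23\right) = \left(12 + 5\right) \left(-23\right) = 17 \left(-23\right) = -391$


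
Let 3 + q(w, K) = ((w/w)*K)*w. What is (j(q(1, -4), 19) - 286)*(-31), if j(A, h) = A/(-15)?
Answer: 132773/15 ≈ 8851.5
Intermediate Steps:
q(w, K) = -3 + K*w (q(w, K) = -3 + ((w/w)*K)*w = -3 + (1*K)*w = -3 + K*w)
j(A, h) = -A/15 (j(A, h) = A*(-1/15) = -A/15)
(j(q(1, -4), 19) - 286)*(-31) = (-(-3 - 4*1)/15 - 286)*(-31) = (-(-3 - 4)/15 - 286)*(-31) = (-1/15*(-7) - 286)*(-31) = (7/15 - 286)*(-31) = -4283/15*(-31) = 132773/15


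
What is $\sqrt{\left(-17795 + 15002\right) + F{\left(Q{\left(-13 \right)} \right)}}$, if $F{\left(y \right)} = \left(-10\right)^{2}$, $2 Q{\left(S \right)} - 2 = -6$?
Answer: $i \sqrt{2693} \approx 51.894 i$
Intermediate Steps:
$Q{\left(S \right)} = -2$ ($Q{\left(S \right)} = 1 + \frac{1}{2} \left(-6\right) = 1 - 3 = -2$)
$F{\left(y \right)} = 100$
$\sqrt{\left(-17795 + 15002\right) + F{\left(Q{\left(-13 \right)} \right)}} = \sqrt{\left(-17795 + 15002\right) + 100} = \sqrt{-2793 + 100} = \sqrt{-2693} = i \sqrt{2693}$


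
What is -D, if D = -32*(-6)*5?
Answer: -960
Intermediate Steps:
D = 960 (D = 192*5 = 960)
-D = -1*960 = -960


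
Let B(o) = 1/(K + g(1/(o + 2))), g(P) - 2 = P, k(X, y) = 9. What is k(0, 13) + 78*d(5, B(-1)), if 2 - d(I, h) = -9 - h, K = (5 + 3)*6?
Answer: 14765/17 ≈ 868.53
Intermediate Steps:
g(P) = 2 + P
K = 48 (K = 8*6 = 48)
B(o) = 1/(50 + 1/(2 + o)) (B(o) = 1/(48 + (2 + 1/(o + 2))) = 1/(48 + (2 + 1/(2 + o))) = 1/(50 + 1/(2 + o)))
d(I, h) = 11 + h (d(I, h) = 2 - (-9 - h) = 2 + (9 + h) = 11 + h)
k(0, 13) + 78*d(5, B(-1)) = 9 + 78*(11 + (2 - 1)/(101 + 50*(-1))) = 9 + 78*(11 + 1/(101 - 50)) = 9 + 78*(11 + 1/51) = 9 + 78*(562/51) = 9 + 14612/17 = 14765/17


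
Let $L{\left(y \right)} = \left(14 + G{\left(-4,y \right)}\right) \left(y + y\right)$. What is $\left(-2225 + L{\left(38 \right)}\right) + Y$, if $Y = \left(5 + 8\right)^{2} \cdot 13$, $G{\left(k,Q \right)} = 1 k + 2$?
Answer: $884$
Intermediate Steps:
$G{\left(k,Q \right)} = 2 + k$ ($G{\left(k,Q \right)} = k + 2 = 2 + k$)
$Y = 2197$ ($Y = 13^{2} \cdot 13 = 169 \cdot 13 = 2197$)
$L{\left(y \right)} = 24 y$ ($L{\left(y \right)} = \left(14 + \left(2 - 4\right)\right) \left(y + y\right) = \left(14 - 2\right) 2 y = 12 \cdot 2 y = 24 y$)
$\left(-2225 + L{\left(38 \right)}\right) + Y = \left(-2225 + 24 \cdot 38\right) + 2197 = \left(-2225 + 912\right) + 2197 = -1313 + 2197 = 884$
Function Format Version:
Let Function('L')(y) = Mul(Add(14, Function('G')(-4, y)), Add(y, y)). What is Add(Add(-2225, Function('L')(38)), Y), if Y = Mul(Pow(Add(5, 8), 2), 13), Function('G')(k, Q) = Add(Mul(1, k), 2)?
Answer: 884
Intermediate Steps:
Function('G')(k, Q) = Add(2, k) (Function('G')(k, Q) = Add(k, 2) = Add(2, k))
Y = 2197 (Y = Mul(Pow(13, 2), 13) = Mul(169, 13) = 2197)
Function('L')(y) = Mul(24, y) (Function('L')(y) = Mul(Add(14, Add(2, -4)), Add(y, y)) = Mul(Add(14, -2), Mul(2, y)) = Mul(12, Mul(2, y)) = Mul(24, y))
Add(Add(-2225, Function('L')(38)), Y) = Add(Add(-2225, Mul(24, 38)), 2197) = Add(Add(-2225, 912), 2197) = Add(-1313, 2197) = 884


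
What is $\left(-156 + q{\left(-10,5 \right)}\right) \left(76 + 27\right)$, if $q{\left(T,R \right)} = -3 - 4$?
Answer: $-16789$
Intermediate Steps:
$q{\left(T,R \right)} = -7$ ($q{\left(T,R \right)} = -3 - 4 = -7$)
$\left(-156 + q{\left(-10,5 \right)}\right) \left(76 + 27\right) = \left(-156 - 7\right) \left(76 + 27\right) = \left(-163\right) 103 = -16789$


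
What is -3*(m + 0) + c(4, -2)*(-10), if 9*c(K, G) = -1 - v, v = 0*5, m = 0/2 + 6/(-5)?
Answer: 212/45 ≈ 4.7111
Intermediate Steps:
m = -6/5 (m = 0*(1/2) + 6*(-1/5) = 0 - 6/5 = -6/5 ≈ -1.2000)
v = 0
c(K, G) = -1/9 (c(K, G) = (-1 - 1*0)/9 = (-1 + 0)/9 = (1/9)*(-1) = -1/9)
-3*(m + 0) + c(4, -2)*(-10) = -3*(-6/5 + 0) - 1/9*(-10) = -3*(-6/5) + 10/9 = 18/5 + 10/9 = 212/45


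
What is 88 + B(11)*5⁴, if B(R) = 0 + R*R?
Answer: 75713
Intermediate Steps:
B(R) = R² (B(R) = 0 + R² = R²)
88 + B(11)*5⁴ = 88 + 11²*5⁴ = 88 + 121*625 = 88 + 75625 = 75713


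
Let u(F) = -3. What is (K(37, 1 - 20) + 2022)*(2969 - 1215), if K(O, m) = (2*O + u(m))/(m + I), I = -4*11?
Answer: 223310510/63 ≈ 3.5446e+6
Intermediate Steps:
I = -44
K(O, m) = (-3 + 2*O)/(-44 + m) (K(O, m) = (2*O - 3)/(m - 44) = (-3 + 2*O)/(-44 + m))
(K(37, 1 - 20) + 2022)*(2969 - 1215) = ((-3 + 2*37)/(-44 + (1 - 20)) + 2022)*(2969 - 1215) = ((-3 + 74)/(-44 - 19) + 2022)*1754 = (71/(-63) + 2022)*1754 = (-1/63*71 + 2022)*1754 = (-71/63 + 2022)*1754 = (127315/63)*1754 = 223310510/63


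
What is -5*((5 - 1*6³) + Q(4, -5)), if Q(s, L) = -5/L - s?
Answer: 1070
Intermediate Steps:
Q(s, L) = -s - 5/L
-5*((5 - 1*6³) + Q(4, -5)) = -5*((5 - 1*6³) + (-1*4 - 5/(-5))) = -5*((5 - 1*216) + (-4 - 5*(-⅕))) = -5*((5 - 216) + (-4 + 1)) = -5*(-211 - 3) = -5*(-214) = 1070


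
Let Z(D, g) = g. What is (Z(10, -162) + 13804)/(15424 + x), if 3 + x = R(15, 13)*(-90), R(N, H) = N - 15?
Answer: 13642/15421 ≈ 0.88464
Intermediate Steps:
R(N, H) = -15 + N
x = -3 (x = -3 + (-15 + 15)*(-90) = -3 + 0*(-90) = -3 + 0 = -3)
(Z(10, -162) + 13804)/(15424 + x) = (-162 + 13804)/(15424 - 3) = 13642/15421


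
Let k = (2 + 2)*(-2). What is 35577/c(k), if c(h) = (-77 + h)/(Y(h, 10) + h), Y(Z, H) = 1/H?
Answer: 2810583/850 ≈ 3306.6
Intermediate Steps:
Y(Z, H) = 1/H
k = -8 (k = 4*(-2) = -8)
c(h) = (-77 + h)/(1/10 + h)
35577/c(k) = 35577/((10*(-77 - 8)/(1 + 10*(-8)))) = 35577/((10*(-85)/(1 - 80))) = 35577/((10*(-85)/(-79))) = 35577/((10*(-1/79)*(-85))) = 35577/(850/79) = 35577*(79/850) = 2810583/850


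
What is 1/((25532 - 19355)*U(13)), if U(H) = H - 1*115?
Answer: -1/630054 ≈ -1.5872e-6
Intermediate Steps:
U(H) = -115 + H (U(H) = H - 115 = -115 + H)
1/((25532 - 19355)*U(13)) = 1/((25532 - 19355)*(-115 + 13)) = 1/(6177*(-102)) = (1/6177)*(-1/102) = -1/630054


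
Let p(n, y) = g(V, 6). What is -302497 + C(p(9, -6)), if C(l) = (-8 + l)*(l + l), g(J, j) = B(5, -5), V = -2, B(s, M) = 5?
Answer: -302527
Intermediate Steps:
g(J, j) = 5
p(n, y) = 5
C(l) = 2*l*(-8 + l) (C(l) = (-8 + l)*(2*l) = 2*l*(-8 + l))
-302497 + C(p(9, -6)) = -302497 + 2*5*(-8 + 5) = -302497 + 2*5*(-3) = -302497 - 30 = -302527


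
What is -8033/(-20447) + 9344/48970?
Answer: 292216389/500644795 ≈ 0.58368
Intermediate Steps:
-8033/(-20447) + 9344/48970 = -8033*(-1/20447) + 9344*(1/48970) = 8033/20447 + 4672/24485 = 292216389/500644795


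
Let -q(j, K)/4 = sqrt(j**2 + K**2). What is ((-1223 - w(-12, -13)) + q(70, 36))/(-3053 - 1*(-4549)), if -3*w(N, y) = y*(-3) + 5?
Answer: -3625/4488 - sqrt(1549)/187 ≈ -1.0182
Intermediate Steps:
w(N, y) = -5/3 + y (w(N, y) = -(y*(-3) + 5)/3 = -(-3*y + 5)/3 = -(5 - 3*y)/3 = -5/3 + y)
q(j, K) = -4*sqrt(K**2 + j**2) (q(j, K) = -4*sqrt(j**2 + K**2) = -4*sqrt(K**2 + j**2))
((-1223 - w(-12, -13)) + q(70, 36))/(-3053 - 1*(-4549)) = ((-1223 - (-5/3 - 13)) - 4*sqrt(36**2 + 70**2))/(-3053 - 1*(-4549)) = ((-1223 - 1*(-44/3)) - 4*sqrt(1296 + 4900))/(-3053 + 4549) = ((-1223 + 44/3) - 8*sqrt(1549))/1496 = (-3625/3 - 8*sqrt(1549))*(1/1496) = -3625/4488 - sqrt(1549)/187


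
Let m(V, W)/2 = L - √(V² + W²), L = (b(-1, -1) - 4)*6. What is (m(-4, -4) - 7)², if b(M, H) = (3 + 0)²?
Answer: 2937 - 848*√2 ≈ 1737.7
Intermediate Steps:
b(M, H) = 9 (b(M, H) = 3² = 9)
L = 30 (L = (9 - 4)*6 = 5*6 = 30)
m(V, W) = 60 - 2*√(V² + W²) (m(V, W) = 2*(30 - √(V² + W²)) = 60 - 2*√(V² + W²))
(m(-4, -4) - 7)² = ((60 - 2*√((-4)² + (-4)²)) - 7)² = ((60 - 2*√(16 + 16)) - 7)² = ((60 - 8*√2) - 7)² = (53 - 8*√2)²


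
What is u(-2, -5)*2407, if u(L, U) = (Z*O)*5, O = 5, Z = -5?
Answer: -300875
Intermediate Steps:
u(L, U) = -125 (u(L, U) = -5*5*5 = -25*5 = -125)
u(-2, -5)*2407 = -125*2407 = -300875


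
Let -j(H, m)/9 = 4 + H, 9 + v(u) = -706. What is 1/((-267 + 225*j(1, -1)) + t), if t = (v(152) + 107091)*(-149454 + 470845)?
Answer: 1/34188278624 ≈ 2.9250e-11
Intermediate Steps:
v(u) = -715 (v(u) = -9 - 706 = -715)
j(H, m) = -36 - 9*H (j(H, m) = -9*(4 + H) = -36 - 9*H)
t = 34188289016 (t = (-715 + 107091)*(-149454 + 470845) = 106376*321391 = 34188289016)
1/((-267 + 225*j(1, -1)) + t) = 1/((-267 + 225*(-36 - 9*1)) + 34188289016) = 1/((-267 + 225*(-36 - 9)) + 34188289016) = 1/((-267 + 225*(-45)) + 34188289016) = 1/((-267 - 10125) + 34188289016) = 1/(-10392 + 34188289016) = 1/34188278624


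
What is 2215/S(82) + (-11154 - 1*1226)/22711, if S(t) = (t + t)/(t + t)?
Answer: 50292485/22711 ≈ 2214.5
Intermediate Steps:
S(t) = 1 (S(t) = (2*t)/((2*t)) = (2*t)*(1/(2*t)) = 1)
2215/S(82) + (-11154 - 1*1226)/22711 = 2215/1 + (-11154 - 1*1226)/22711 = 2215*1 + (-11154 - 1226)*(1/22711) = 2215 - 12380*1/22711 = 2215 - 12380/22711 = 50292485/22711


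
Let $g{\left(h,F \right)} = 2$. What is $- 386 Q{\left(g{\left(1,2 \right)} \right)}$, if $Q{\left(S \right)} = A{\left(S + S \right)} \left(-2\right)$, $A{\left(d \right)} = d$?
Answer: $3088$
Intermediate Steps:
$Q{\left(S \right)} = - 4 S$ ($Q{\left(S \right)} = \left(S + S\right) \left(-2\right) = 2 S \left(-2\right) = - 4 S$)
$- 386 Q{\left(g{\left(1,2 \right)} \right)} = - 386 \left(\left(-4\right) 2\right) = \left(-386\right) \left(-8\right) = 3088$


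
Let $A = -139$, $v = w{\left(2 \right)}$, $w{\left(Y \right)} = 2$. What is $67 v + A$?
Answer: $-5$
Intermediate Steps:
$v = 2$
$67 v + A = 67 \cdot 2 - 139 = 134 - 139 = -5$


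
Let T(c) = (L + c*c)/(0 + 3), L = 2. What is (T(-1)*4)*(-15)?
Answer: -60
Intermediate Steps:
T(c) = ⅔ + c²/3 (T(c) = (2 + c*c)/(0 + 3) = (2 + c²)/3 = (2 + c²)*(⅓) = ⅔ + c²/3)
(T(-1)*4)*(-15) = ((⅔ + (⅓)*(-1)²)*4)*(-15) = ((⅔ + (⅓)*1)*4)*(-15) = ((⅔ + ⅓)*4)*(-15) = (1*4)*(-15) = 4*(-15) = -60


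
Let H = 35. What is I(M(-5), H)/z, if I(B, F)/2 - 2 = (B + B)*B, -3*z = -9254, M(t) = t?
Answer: 156/4627 ≈ 0.033715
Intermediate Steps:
z = 9254/3 (z = -⅓*(-9254) = 9254/3 ≈ 3084.7)
I(B, F) = 4 + 4*B² (I(B, F) = 4 + 2*((B + B)*B) = 4 + 2*((2*B)*B) = 4 + 2*(2*B²) = 4 + 4*B²)
I(M(-5), H)/z = (4 + 4*(-5)²)/(9254/3) = (4 + 4*25)*(3/9254) = (4 + 100)*(3/9254) = 104*(3/9254) = 156/4627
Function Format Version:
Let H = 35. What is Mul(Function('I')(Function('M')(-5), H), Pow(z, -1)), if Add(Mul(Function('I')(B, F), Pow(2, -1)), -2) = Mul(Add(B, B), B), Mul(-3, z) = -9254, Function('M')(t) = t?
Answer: Rational(156, 4627) ≈ 0.033715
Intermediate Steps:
z = Rational(9254, 3) (z = Mul(Rational(-1, 3), -9254) = Rational(9254, 3) ≈ 3084.7)
Function('I')(B, F) = Add(4, Mul(4, Pow(B, 2))) (Function('I')(B, F) = Add(4, Mul(2, Mul(Add(B, B), B))) = Add(4, Mul(2, Mul(Mul(2, B), B))) = Add(4, Mul(2, Mul(2, Pow(B, 2)))) = Add(4, Mul(4, Pow(B, 2))))
Mul(Function('I')(Function('M')(-5), H), Pow(z, -1)) = Mul(Add(4, Mul(4, Pow(-5, 2))), Pow(Rational(9254, 3), -1)) = Mul(Add(4, Mul(4, 25)), Rational(3, 9254)) = Mul(Add(4, 100), Rational(3, 9254)) = Mul(104, Rational(3, 9254)) = Rational(156, 4627)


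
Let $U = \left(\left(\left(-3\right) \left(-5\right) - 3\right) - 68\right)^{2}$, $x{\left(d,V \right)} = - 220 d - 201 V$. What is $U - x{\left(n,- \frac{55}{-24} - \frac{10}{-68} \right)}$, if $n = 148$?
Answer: $\frac{4921321}{136} \approx 36186.0$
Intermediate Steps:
$U = 3136$ ($U = \left(\left(15 - 3\right) - 68\right)^{2} = \left(12 - 68\right)^{2} = \left(-56\right)^{2} = 3136$)
$U - x{\left(n,- \frac{55}{-24} - \frac{10}{-68} \right)} = 3136 - \left(\left(-220\right) 148 - 201 \left(- \frac{55}{-24} - \frac{10}{-68}\right)\right) = 3136 - \left(-32560 - 201 \left(\left(-55\right) \left(- \frac{1}{24}\right) - - \frac{5}{34}\right)\right) = 3136 - \left(-32560 - 201 \left(\frac{55}{24} + \frac{5}{34}\right)\right) = 3136 - \left(-32560 - \frac{66665}{136}\right) = 3136 - - \frac{4494825}{136} = 3136 + \frac{4494825}{136} = \frac{4921321}{136}$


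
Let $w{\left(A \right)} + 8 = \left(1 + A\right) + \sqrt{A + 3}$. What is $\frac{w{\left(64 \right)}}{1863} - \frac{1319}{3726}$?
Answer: $- \frac{1205}{3726} + \frac{\sqrt{67}}{1863} \approx -0.31901$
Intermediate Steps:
$w{\left(A \right)} = -7 + A + \sqrt{3 + A}$ ($w{\left(A \right)} = -8 + \left(\left(1 + A\right) + \sqrt{A + 3}\right) = -8 + \left(\left(1 + A\right) + \sqrt{3 + A}\right) = -8 + \left(1 + A + \sqrt{3 + A}\right) = -7 + A + \sqrt{3 + A}$)
$\frac{w{\left(64 \right)}}{1863} - \frac{1319}{3726} = \frac{-7 + 64 + \sqrt{3 + 64}}{1863} - \frac{1319}{3726} = \left(-7 + 64 + \sqrt{67}\right) \frac{1}{1863} - \frac{1319}{3726} = \left(57 + \sqrt{67}\right) \frac{1}{1863} - \frac{1319}{3726} = \left(\frac{19}{621} + \frac{\sqrt{67}}{1863}\right) - \frac{1319}{3726} = - \frac{1205}{3726} + \frac{\sqrt{67}}{1863}$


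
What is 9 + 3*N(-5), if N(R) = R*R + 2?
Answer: 90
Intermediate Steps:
N(R) = 2 + R² (N(R) = R² + 2 = 2 + R²)
9 + 3*N(-5) = 9 + 3*(2 + (-5)²) = 9 + 3*(2 + 25) = 9 + 3*27 = 9 + 81 = 90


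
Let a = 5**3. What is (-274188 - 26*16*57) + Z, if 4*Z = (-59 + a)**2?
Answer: -296811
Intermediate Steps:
a = 125
Z = 1089 (Z = (-59 + 125)**2/4 = (1/4)*66**2 = (1/4)*4356 = 1089)
(-274188 - 26*16*57) + Z = (-274188 - 26*16*57) + 1089 = (-274188 - 416*57) + 1089 = (-274188 - 23712) + 1089 = -297900 + 1089 = -296811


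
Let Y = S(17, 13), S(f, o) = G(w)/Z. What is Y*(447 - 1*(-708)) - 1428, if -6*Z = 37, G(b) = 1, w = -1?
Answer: -59766/37 ≈ -1615.3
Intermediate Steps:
Z = -37/6 (Z = -⅙*37 = -37/6 ≈ -6.1667)
S(f, o) = -6/37 (S(f, o) = 1/(-37/6) = 1*(-6/37) = -6/37)
Y = -6/37 ≈ -0.16216
Y*(447 - 1*(-708)) - 1428 = -6*(447 - 1*(-708))/37 - 1428 = -6*(447 + 708)/37 - 1428 = -6/37*1155 - 1428 = -6930/37 - 1428 = -59766/37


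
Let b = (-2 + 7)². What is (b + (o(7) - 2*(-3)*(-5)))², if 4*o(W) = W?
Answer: 169/16 ≈ 10.563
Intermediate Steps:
o(W) = W/4
b = 25 (b = 5² = 25)
(b + (o(7) - 2*(-3)*(-5)))² = (25 + ((¼)*7 - 2*(-3)*(-5)))² = (25 + (7/4 - (-6)*(-5)))² = (25 + (7/4 - 1*30))² = (25 + (7/4 - 30))² = (25 - 113/4)² = (-13/4)² = 169/16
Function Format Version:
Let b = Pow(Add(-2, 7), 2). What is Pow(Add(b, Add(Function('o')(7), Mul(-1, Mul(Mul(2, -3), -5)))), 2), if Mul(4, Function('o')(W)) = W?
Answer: Rational(169, 16) ≈ 10.563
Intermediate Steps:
Function('o')(W) = Mul(Rational(1, 4), W)
b = 25 (b = Pow(5, 2) = 25)
Pow(Add(b, Add(Function('o')(7), Mul(-1, Mul(Mul(2, -3), -5)))), 2) = Pow(Add(25, Add(Mul(Rational(1, 4), 7), Mul(-1, Mul(Mul(2, -3), -5)))), 2) = Pow(Add(25, Add(Rational(7, 4), Mul(-1, Mul(-6, -5)))), 2) = Pow(Add(25, Add(Rational(7, 4), Mul(-1, 30))), 2) = Pow(Add(25, Add(Rational(7, 4), -30)), 2) = Pow(Add(25, Rational(-113, 4)), 2) = Pow(Rational(-13, 4), 2) = Rational(169, 16)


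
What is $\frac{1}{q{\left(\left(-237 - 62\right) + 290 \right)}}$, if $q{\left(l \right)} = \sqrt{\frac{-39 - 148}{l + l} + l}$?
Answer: $\frac{3 \sqrt{2}}{5} \approx 0.84853$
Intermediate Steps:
$q{\left(l \right)} = \sqrt{l - \frac{187}{2 l}}$ ($q{\left(l \right)} = \sqrt{- \frac{187}{2 l} + l} = \sqrt{l - \frac{187}{2 l}}$)
$\frac{1}{q{\left(\left(-237 - 62\right) + 290 \right)}} = \frac{1}{\frac{1}{2} \sqrt{- \frac{374}{\left(-237 - 62\right) + 290} + 4 \left(\left(-237 - 62\right) + 290\right)}} = \frac{1}{\frac{1}{2} \sqrt{- \frac{374}{-299 + 290} + 4 \left(-299 + 290\right)}} = \frac{1}{\frac{1}{2} \sqrt{- \frac{374}{-9} + 4 \left(-9\right)}} = \frac{1}{\frac{1}{2} \sqrt{\left(-374\right) \left(- \frac{1}{9}\right) - 36}} = \frac{1}{\frac{1}{2} \sqrt{\frac{374}{9} - 36}} = \frac{1}{\frac{1}{2} \sqrt{\frac{50}{9}}} = \frac{1}{\frac{1}{2} \frac{5 \sqrt{2}}{3}} = \frac{1}{\frac{5}{6} \sqrt{2}} = \frac{3 \sqrt{2}}{5}$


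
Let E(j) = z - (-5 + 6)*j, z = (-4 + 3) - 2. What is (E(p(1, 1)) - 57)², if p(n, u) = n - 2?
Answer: 3481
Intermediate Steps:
z = -3 (z = -1 - 2 = -3)
p(n, u) = -2 + n
E(j) = -3 - j (E(j) = -3 - (-5 + 6)*j = -3 - j)
(E(p(1, 1)) - 57)² = ((-3 - (-2 + 1)) - 57)² = ((-3 - 1*(-1)) - 57)² = ((-3 + 1) - 57)² = (-2 - 57)² = (-59)² = 3481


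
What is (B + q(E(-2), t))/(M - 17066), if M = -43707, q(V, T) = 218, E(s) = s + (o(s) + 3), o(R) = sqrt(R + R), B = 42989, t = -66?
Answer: -43207/60773 ≈ -0.71096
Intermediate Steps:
o(R) = sqrt(2)*sqrt(R) (o(R) = sqrt(2*R) = sqrt(2)*sqrt(R))
E(s) = 3 + s + sqrt(2)*sqrt(s) (E(s) = s + (sqrt(2)*sqrt(s) + 3) = s + (3 + sqrt(2)*sqrt(s)) = 3 + s + sqrt(2)*sqrt(s))
(B + q(E(-2), t))/(M - 17066) = (42989 + 218)/(-43707 - 17066) = 43207/(-60773) = 43207*(-1/60773) = -43207/60773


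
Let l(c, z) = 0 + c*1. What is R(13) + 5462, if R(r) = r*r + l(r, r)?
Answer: 5644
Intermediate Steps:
l(c, z) = c (l(c, z) = 0 + c = c)
R(r) = r + r² (R(r) = r*r + r = r² + r = r + r²)
R(13) + 5462 = 13*(1 + 13) + 5462 = 13*14 + 5462 = 182 + 5462 = 5644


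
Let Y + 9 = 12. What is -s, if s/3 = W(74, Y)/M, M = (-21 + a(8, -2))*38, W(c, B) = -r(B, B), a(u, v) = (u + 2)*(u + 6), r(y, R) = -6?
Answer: -9/2261 ≈ -0.0039805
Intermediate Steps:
Y = 3 (Y = -9 + 12 = 3)
a(u, v) = (2 + u)*(6 + u)
W(c, B) = 6 (W(c, B) = -1*(-6) = 6)
M = 4522 (M = (-21 + (12 + 8² + 8*8))*38 = (-21 + (12 + 64 + 64))*38 = (-21 + 140)*38 = 119*38 = 4522)
s = 9/2261 (s = 3*(6/4522) = 3*(6*(1/4522)) = 3*(3/2261) = 9/2261 ≈ 0.0039805)
-s = -1*9/2261 = -9/2261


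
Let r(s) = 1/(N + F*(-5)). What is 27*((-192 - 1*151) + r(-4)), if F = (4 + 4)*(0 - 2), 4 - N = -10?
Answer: -870507/94 ≈ -9260.7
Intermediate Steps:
N = 14 (N = 4 - 1*(-10) = 4 + 10 = 14)
F = -16 (F = 8*(-2) = -16)
r(s) = 1/94 (r(s) = 1/(14 - 16*(-5)) = 1/(14 + 80) = 1/94)
27*((-192 - 1*151) + r(-4)) = 27*((-192 - 1*151) + 1/94) = 27*((-192 - 151) + 1/94) = 27*(-343 + 1/94) = 27*(-32241/94) = -870507/94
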